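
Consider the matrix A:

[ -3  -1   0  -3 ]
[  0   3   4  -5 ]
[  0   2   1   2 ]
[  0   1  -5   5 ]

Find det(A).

The determinant is -204.

Expand along column 1 (it has 3 zeros):
  + (-3) · M_11   where M_11 = det([3 4 -5; 2 1 2; 1 -5 5]) = 68
det = (+1)·(-3)·(68) = -204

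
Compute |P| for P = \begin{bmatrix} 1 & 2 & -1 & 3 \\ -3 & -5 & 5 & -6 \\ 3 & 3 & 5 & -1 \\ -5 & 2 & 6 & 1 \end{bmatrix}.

Expand along row 1:
  + (1) · M_11   where M_11 = det([-5 5 -6; 3 5 -1; 2 6 1]) = -128
  − (2) · M_12   where M_12 = det([-3 5 -6; 3 5 -1; -5 6 1]) = -281
  + (-1) · M_13   where M_13 = det([-3 -5 -6; 3 3 -1; -5 2 1]) = -151
  − (3) · M_14   where M_14 = det([-3 -5 5; 3 3 5; -5 2 6]) = 296
det = (+1)·(1)·(-128) + (-1)·(2)·(-281) + (+1)·(-1)·(-151) + (-1)·(3)·(296) = -303

|P| = -303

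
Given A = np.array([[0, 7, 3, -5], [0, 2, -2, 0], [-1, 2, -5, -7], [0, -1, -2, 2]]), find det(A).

|A| = 10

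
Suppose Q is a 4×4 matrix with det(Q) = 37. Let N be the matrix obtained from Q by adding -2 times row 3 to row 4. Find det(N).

|N| = 37

Adding a multiple of one row to another leaves the determinant unchanged.
det(N) = (1)·(37) = 37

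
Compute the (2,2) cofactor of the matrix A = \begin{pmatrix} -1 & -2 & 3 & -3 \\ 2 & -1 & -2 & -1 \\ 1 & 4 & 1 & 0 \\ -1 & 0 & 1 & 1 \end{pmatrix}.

-10

Delete row 2 and column 2; the remaining 3×3 submatrix is [-1 3 -3; 1 1 0; -1 1 1].
Its determinant is -10.
The cofactor carries sign (−1)^(2+2) = +1, so C_{2,2} = +(-10) = -10.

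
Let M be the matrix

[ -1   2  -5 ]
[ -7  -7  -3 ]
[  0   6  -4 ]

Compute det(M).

Expand along row 3:
  − 6 · |-1 -5; -7 -3| = −6·(3 − 35) = 192
  + (-4) · |-1 2; -7 -7| = (-4)·(7 − (-14)) = -84
Sum: (192) + (-84) = 108

108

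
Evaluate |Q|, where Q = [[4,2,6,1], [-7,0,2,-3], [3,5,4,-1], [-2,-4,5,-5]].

Expand along row 2 (it has 1 zero):
  − (-7) · M_21   where M_21 = det([2 6 1; 5 4 -1; -4 5 -5]) = 185
  − (2) · M_23   where M_23 = det([4 2 1; 3 5 -1; -2 -4 -5]) = -84
  + (-3) · M_24   where M_24 = det([4 2 6; 3 5 4; -2 -4 5]) = 106
det = (-1)·(-7)·(185) + (-1)·(2)·(-84) + (+1)·(-3)·(106) = 1145

det(Q) = 1145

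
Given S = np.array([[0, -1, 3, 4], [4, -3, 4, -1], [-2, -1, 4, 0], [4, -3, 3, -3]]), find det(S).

Expand along row 1 (it has 1 zero):
  − (-1) · M_12   where M_12 = det([4 4 -1; -2 4 0; 4 3 -3]) = -50
  + (3) · M_13   where M_13 = det([4 -3 -1; -2 -1 0; 4 -3 -3]) = 20
  − (4) · M_14   where M_14 = det([4 -3 4; -2 -1 4; 4 -3 3]) = 10
det = (-1)·(-1)·(-50) + (+1)·(3)·(20) + (-1)·(4)·(10) = -30

The determinant is -30.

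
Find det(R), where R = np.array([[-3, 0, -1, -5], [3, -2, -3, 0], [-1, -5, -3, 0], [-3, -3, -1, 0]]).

40

Expand along column 4 (it has 3 zeros):
  − (-5) · M_14   where M_14 = det([3 -2 -3; -1 -5 -3; -3 -3 -1]) = 8
det = (-1)·(-5)·(8) = 40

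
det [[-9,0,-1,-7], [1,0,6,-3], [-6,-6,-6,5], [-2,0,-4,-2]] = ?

The determinant is 912.

Expand along column 2 (it has 3 zeros):
  − (-6) · M_32   where M_32 = det([-9 -1 -7; 1 6 -3; -2 -4 -2]) = 152
det = (-1)·(-6)·(152) = 912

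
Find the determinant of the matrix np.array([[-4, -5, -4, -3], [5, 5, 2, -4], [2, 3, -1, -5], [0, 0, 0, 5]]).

-105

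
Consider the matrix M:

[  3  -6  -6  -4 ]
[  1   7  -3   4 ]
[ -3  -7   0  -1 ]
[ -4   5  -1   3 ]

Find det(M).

Expand along row 3 (it has 1 zero):
  + (-3) · M_31   where M_31 = det([-6 -6 -4; 7 -3 4; 5 -1 3]) = 4
  − (-7) · M_32   where M_32 = det([3 -6 -4; 1 -3 4; -4 -1 3]) = 151
  − (-1) · M_34   where M_34 = det([3 -6 -6; 1 7 -3; -4 5 -1]) = -252
det = (+1)·(-3)·(4) + (-1)·(-7)·(151) + (-1)·(-1)·(-252) = 793

793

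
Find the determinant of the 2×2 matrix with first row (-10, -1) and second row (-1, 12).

det = (-10)·12 − (-1)·(-1) = -120 − 1 = -121

-121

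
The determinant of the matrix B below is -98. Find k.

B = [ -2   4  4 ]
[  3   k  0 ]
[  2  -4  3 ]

Expanding along the row containing k, det(B) is linear in k: det(B) = (-14)·k + (-84).
Set (-14)·k + (-84) = -98  ⇒  (-14)·k = -14  ⇒  k = 1.

k = 1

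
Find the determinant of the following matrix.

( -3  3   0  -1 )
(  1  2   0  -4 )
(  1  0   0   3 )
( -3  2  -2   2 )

-74

Expand along column 3 (it has 3 zeros):
  − (-2) · M_43   where M_43 = det([-3 3 -1; 1 2 -4; 1 0 3]) = -37
det = (-1)·(-2)·(-37) = -74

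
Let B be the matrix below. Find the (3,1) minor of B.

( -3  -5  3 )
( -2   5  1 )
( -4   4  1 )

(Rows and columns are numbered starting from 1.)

-20

Delete row 3 and column 1; the remaining 2×2 submatrix is [-5 3; 5 1].
Its determinant is (-5)·1 − 3·5 = -20.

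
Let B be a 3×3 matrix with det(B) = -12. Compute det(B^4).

det(B^4) = (det B)^4 = (-12)^4 = 20736

20736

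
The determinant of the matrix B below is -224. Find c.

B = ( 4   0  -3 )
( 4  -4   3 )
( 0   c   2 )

8

Expanding along the row containing c, det(B) is linear in c: det(B) = (-24)·c + (-32).
Set (-24)·c + (-32) = -224  ⇒  (-24)·c = -192  ⇒  c = 8.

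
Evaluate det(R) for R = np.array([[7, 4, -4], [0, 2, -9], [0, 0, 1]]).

|R| = 14

R is upper triangular, so det(R) is the product of the diagonal entries:
det = (7) · (2) · (1) = 14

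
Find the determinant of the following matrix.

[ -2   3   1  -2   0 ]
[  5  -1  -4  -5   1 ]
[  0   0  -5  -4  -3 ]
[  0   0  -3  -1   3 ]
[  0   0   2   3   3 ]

-273

The matrix is block upper-triangular with a 2×2 block and a 3×3 block on the diagonal, so its determinant equals the product of the determinants of the diagonal blocks.
det of the 2×2 block = -13
det of the 3×3 block = 21
det = (-13)·(21) = -273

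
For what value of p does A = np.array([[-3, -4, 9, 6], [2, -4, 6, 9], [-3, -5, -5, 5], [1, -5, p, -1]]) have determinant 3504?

p = 7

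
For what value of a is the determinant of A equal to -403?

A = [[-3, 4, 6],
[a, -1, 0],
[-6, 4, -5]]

Expanding along the row containing a, det(A) is linear in a: det(A) = (44)·a + (-51).
Set (44)·a + (-51) = -403  ⇒  (44)·a = -352  ⇒  a = -8.

-8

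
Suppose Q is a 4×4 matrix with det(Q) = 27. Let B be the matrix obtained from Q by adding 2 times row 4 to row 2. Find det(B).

|B| = 27

Adding a multiple of one row to another leaves the determinant unchanged.
det(B) = (1)·(27) = 27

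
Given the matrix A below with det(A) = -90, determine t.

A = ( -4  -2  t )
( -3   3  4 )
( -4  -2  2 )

t = -3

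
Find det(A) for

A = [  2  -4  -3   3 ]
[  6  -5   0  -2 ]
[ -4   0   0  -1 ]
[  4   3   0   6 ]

174

Expand along column 3 (it has 3 zeros):
  + (-3) · M_13   where M_13 = det([6 -5 -2; -4 0 -1; 4 3 6]) = -58
det = (+1)·(-3)·(-58) = 174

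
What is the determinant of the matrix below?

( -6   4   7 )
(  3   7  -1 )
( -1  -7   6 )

Expand along column 1:
  + (-6) · |7 -1; -7 6| = (-6)·(42 − 7) = -210
  − 3 · |4 7; -7 6| = −3·(24 − (-49)) = -219
  + (-1) · |4 7; 7 -1| = (-1)·(-4 − 49) = 53
Sum: (-210) + (-219) + (53) = -376

-376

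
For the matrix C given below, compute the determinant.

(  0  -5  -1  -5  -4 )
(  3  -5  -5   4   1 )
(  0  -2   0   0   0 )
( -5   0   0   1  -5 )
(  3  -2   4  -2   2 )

The determinant is -1180.

Expand along row 3 (it has 4 zeros):
  − (-2) · M_32   where M_32 = det([0 -1 -5 -4; 3 -5 4 1; -5 0 1 -5; 3 4 -2 2]) = -590
det = (-1)·(-2)·(-590) = -1180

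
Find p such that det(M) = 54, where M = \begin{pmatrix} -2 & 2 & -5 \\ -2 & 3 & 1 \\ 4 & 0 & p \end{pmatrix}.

Expanding along the column containing p, det(M) is linear in p: det(M) = (-2)·p + (68).
Set (-2)·p + (68) = 54  ⇒  (-2)·p = -14  ⇒  p = 7.

7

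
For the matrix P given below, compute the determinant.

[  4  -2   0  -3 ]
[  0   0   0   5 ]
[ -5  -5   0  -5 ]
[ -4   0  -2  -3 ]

The determinant is 300.

Expand along row 2 (it has 3 zeros):
  + (5) · M_24   where M_24 = det([4 -2 0; -5 -5 0; -4 0 -2]) = 60
det = (+1)·(5)·(60) = 300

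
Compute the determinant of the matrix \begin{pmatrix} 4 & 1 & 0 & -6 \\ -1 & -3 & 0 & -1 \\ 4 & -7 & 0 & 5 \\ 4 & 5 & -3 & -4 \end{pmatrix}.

-603

Expand along column 3 (it has 3 zeros):
  − (-3) · M_43   where M_43 = det([4 1 -6; -1 -3 -1; 4 -7 5]) = -201
det = (-1)·(-3)·(-201) = -603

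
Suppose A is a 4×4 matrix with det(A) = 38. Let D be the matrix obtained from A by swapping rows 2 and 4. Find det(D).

det(D) = -38

Swapping two rows multiplies the determinant by −1.
det(D) = (-1)·(38) = -38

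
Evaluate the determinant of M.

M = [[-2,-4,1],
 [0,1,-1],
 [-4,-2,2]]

The determinant is -12.

Expand along row 2:
  + 1 · |-2 1; -4 2| = 1·(-4 − (-4)) = 0
  − (-1) · |-2 -4; -4 -2| = −(-1)·(4 − 16) = -12
Sum: (0) + (-12) = -12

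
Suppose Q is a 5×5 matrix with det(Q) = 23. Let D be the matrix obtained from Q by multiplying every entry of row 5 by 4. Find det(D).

Scaling one row by 4 multiplies the determinant by 4.
det(D) = (4)·(23) = 92

92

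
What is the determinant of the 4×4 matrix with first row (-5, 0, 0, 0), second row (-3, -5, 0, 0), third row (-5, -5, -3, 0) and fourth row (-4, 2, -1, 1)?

The matrix is lower triangular, so the determinant is the product of the diagonal entries:
det = (-5) · (-5) · (-3) · (1) = -75

-75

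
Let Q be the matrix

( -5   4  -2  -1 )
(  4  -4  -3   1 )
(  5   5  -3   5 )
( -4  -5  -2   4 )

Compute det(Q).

det(Q) = -1793

Expand along row 1:
  + (-5) · M_11   where M_11 = det([-4 -3 1; 5 -3 5; -5 -2 4]) = 118
  − (4) · M_12   where M_12 = det([4 -3 1; 5 -3 5; -4 -2 4]) = 90
  + (-2) · M_13   where M_13 = det([4 -4 1; 5 5 5; -4 -5 4]) = 335
  − (-1) · M_14   where M_14 = det([4 -4 -3; 5 5 -3; -4 -5 -2]) = -173
det = (+1)·(-5)·(118) + (-1)·(4)·(90) + (+1)·(-2)·(335) + (-1)·(-1)·(-173) = -1793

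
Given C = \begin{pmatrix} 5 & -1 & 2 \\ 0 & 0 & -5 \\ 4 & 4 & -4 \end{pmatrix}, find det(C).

Expand along row 2:
  − (-5) · |5 -1; 4 4| = −(-5)·(20 − (-4)) = 120

120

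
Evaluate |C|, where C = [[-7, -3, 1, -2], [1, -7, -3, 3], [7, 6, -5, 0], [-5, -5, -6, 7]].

|C| = -2243

Expand along row 3 (it has 1 zero):
  + (7) · M_31   where M_31 = det([-3 1 -2; -7 -3 3; -5 -6 7]) = -11
  − (6) · M_32   where M_32 = det([-7 1 -2; 1 -3 3; -5 -6 7]) = 41
  + (-5) · M_33   where M_33 = det([-7 -3 -2; 1 -7 3; -5 -5 7]) = 384
det = (+1)·(7)·(-11) + (-1)·(6)·(41) + (+1)·(-5)·(384) = -2243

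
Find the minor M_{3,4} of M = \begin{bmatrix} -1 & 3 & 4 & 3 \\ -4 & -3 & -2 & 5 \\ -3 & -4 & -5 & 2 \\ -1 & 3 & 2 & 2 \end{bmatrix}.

The minor is -30.

Delete row 3 and column 4; the remaining 3×3 submatrix is [-1 3 4; -4 -3 -2; -1 3 2].
Its determinant is -30.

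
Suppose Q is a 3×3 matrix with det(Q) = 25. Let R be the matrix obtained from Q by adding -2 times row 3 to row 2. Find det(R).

|R| = 25

Adding a multiple of one row to another leaves the determinant unchanged.
det(R) = (1)·(25) = 25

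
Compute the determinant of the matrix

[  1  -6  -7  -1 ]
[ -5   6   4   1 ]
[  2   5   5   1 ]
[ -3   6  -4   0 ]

-109

Expand along row 4 (it has 1 zero):
  − (-3) · M_41   where M_41 = det([-6 -7 -1; 6 4 1; 5 5 1]) = 3
  + (6) · M_42   where M_42 = det([1 -7 -1; -5 4 1; 2 5 1]) = -17
  − (-4) · M_43   where M_43 = det([1 -6 -1; -5 6 1; 2 5 1]) = -4
det = (-1)·(-3)·(3) + (+1)·(6)·(-17) + (-1)·(-4)·(-4) = -109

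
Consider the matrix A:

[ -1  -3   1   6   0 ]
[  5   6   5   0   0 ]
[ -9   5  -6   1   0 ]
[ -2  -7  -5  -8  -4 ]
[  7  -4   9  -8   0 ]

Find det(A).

Expand along column 5 (it has 4 zeros):
  − (-4) · M_45   where M_45 = det([-1 -3 1 6; 5 6 5 0; -9 5 -6 1; 7 -4 9 -8]) = -3438
det = (-1)·(-4)·(-3438) = -13752

|A| = -13752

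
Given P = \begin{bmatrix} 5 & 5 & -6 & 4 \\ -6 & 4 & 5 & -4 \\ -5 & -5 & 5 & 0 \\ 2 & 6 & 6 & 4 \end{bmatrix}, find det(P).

Expand along row 3 (it has 1 zero):
  + (-5) · M_31   where M_31 = det([5 -6 4; 4 5 -4; 6 6 4]) = 436
  − (-5) · M_32   where M_32 = det([5 -6 4; -6 5 -4; 2 6 4]) = -60
  + (5) · M_33   where M_33 = det([5 5 4; -6 4 -4; 2 6 4]) = 104
det = (+1)·(-5)·(436) + (-1)·(-5)·(-60) + (+1)·(5)·(104) = -1960

-1960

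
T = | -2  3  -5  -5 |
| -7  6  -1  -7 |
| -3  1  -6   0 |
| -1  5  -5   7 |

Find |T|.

Expand along row 3 (it has 1 zero):
  + (-3) · M_31   where M_31 = det([3 -5 -5; 6 -1 -7; 5 -5 7]) = 384
  − (1) · M_32   where M_32 = det([-2 -5 -5; -7 -1 -7; -1 -5 7]) = -366
  + (-6) · M_33   where M_33 = det([-2 3 -5; -7 6 -7; -1 5 7]) = 159
det = (+1)·(-3)·(384) + (-1)·(1)·(-366) + (+1)·(-6)·(159) = -1740

The determinant is -1740.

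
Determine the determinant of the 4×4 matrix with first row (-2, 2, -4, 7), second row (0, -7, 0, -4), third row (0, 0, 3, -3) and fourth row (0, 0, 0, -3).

The matrix is upper triangular, so the determinant is the product of the diagonal entries:
det = (-2) · (-7) · (3) · (-3) = -126

-126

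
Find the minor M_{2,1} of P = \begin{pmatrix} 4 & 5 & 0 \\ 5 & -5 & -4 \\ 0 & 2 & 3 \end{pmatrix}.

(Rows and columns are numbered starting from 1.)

15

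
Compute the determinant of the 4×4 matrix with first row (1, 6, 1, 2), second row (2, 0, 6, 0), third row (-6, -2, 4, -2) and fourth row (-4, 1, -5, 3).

Expand along row 2 (it has 2 zeros):
  − (2) · M_21   where M_21 = det([6 1 2; -2 4 -2; 1 -5 3]) = 28
  − (6) · M_23   where M_23 = det([1 6 2; -6 -2 -2; -4 1 3]) = 124
det = (-1)·(2)·(28) + (-1)·(6)·(124) = -800

-800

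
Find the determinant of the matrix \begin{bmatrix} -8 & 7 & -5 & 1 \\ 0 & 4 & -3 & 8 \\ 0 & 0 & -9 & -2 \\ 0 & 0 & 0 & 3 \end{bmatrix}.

The determinant is 864.

The matrix is upper triangular, so the determinant is the product of the diagonal entries:
det = (-8) · (4) · (-9) · (3) = 864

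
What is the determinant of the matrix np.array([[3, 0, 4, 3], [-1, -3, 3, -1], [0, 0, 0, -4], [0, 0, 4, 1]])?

The matrix is block upper-triangular with a 2×2 block and a 2×2 block on the diagonal, so its determinant equals the product of the determinants of the diagonal blocks.
det of the 2×2 block = -9
det of the 2×2 block = 16
det = (-9)·(16) = -144

-144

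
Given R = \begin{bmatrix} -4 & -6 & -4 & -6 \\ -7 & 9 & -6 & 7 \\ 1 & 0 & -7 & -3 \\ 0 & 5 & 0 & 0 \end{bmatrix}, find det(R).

-2710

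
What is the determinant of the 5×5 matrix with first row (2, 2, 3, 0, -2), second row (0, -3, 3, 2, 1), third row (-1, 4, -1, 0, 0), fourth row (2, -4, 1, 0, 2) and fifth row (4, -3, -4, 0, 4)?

The determinant is 336.

Expand along column 4 (it has 4 zeros):
  + (2) · M_24   where M_24 = det([2 2 3 -2; -1 4 -1 0; 2 -4 1 2; 4 -3 -4 4]) = 168
det = (+1)·(2)·(168) = 336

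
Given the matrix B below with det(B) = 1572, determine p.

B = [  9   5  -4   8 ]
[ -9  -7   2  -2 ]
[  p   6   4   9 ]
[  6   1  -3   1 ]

p = 9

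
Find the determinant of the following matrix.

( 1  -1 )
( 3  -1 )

det = 1·(-1) − (-1)·3 = -1 − (-3) = 2

The determinant is 2.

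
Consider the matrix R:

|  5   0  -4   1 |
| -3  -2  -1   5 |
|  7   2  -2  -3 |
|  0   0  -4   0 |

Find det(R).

Expand along row 4 (it has 3 zeros):
  − (-4) · M_43   where M_43 = det([5 0 1; -3 -2 5; 7 2 -3]) = -12
det = (-1)·(-4)·(-12) = -48

|R| = -48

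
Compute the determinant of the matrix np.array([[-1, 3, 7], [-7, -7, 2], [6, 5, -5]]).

Expand along column 1:
  + (-1) · |-7 2; 5 -5| = (-1)·(35 − 10) = -25
  − (-7) · |3 7; 5 -5| = −(-7)·(-15 − 35) = -350
  + 6 · |3 7; -7 2| = 6·(6 − (-49)) = 330
Sum: (-25) + (-350) + (330) = -45

The determinant is -45.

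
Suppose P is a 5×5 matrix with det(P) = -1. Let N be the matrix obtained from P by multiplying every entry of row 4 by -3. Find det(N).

Scaling one row by -3 multiplies the determinant by -3.
det(N) = (-3)·(-1) = 3

3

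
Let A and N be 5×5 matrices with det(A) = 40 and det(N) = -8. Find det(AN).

det(AN) = det(A)·det(N) = (40)·(-8) = -320

det(AN) = -320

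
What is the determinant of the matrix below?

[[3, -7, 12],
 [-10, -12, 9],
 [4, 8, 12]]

-2124

Expand along row 1:
  + 3 · |-12 9; 8 12| = 3·(-144 − 72) = -648
  − (-7) · |-10 9; 4 12| = −(-7)·(-120 − 36) = -1092
  + 12 · |-10 -12; 4 8| = 12·(-80 − (-48)) = -384
Sum: (-648) + (-1092) + (-384) = -2124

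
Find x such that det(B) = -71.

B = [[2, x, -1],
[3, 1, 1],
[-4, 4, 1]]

Expanding along the row containing x, det(B) is linear in x: det(B) = (-7)·x + (-22).
Set (-7)·x + (-22) = -71  ⇒  (-7)·x = -49  ⇒  x = 7.

x = 7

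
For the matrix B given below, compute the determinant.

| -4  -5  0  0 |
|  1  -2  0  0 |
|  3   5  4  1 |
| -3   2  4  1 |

0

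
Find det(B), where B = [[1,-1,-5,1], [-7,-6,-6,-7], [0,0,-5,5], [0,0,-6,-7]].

-845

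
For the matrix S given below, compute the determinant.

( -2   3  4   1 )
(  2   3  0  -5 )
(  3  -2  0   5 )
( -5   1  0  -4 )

det(S) = 8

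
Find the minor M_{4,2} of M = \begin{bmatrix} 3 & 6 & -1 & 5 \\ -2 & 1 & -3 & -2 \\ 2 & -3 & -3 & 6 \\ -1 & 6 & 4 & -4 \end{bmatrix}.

-20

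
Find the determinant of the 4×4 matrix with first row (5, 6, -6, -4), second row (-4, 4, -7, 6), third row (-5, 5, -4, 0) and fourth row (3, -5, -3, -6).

Expand along row 3 (it has 1 zero):
  + (-5) · M_31   where M_31 = det([6 -6 -4; 4 -7 6; -5 -3 -6]) = 584
  − (5) · M_32   where M_32 = det([5 -6 -4; -4 -7 6; 3 -3 -6]) = 204
  + (-4) · M_33   where M_33 = det([5 6 -4; -4 4 6; 3 -5 -6]) = -38
det = (+1)·(-5)·(584) + (-1)·(5)·(204) + (+1)·(-4)·(-38) = -3788

The determinant is -3788.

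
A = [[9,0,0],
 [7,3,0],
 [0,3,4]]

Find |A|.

108

A is lower triangular, so det(A) is the product of the diagonal entries:
det = (9) · (3) · (4) = 108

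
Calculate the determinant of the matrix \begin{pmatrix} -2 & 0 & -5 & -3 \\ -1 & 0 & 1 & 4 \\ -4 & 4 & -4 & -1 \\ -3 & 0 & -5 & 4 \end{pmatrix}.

The determinant is 128.

Expand along column 2 (it has 3 zeros):
  − (4) · M_32   where M_32 = det([-2 -5 -3; -1 1 4; -3 -5 4]) = -32
det = (-1)·(4)·(-32) = 128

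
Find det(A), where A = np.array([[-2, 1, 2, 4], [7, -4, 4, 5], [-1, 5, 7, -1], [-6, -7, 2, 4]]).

-3108

Expand along row 1:
  + (-2) · M_11   where M_11 = det([-4 4 5; 5 7 -1; -7 2 4]) = 123
  − (1) · M_12   where M_12 = det([7 4 5; -1 7 -1; -6 2 4]) = 450
  + (2) · M_13   where M_13 = det([7 -4 5; -1 5 -1; -6 -7 4]) = 236
  − (4) · M_14   where M_14 = det([7 -4 4; -1 5 7; -6 -7 2]) = 721
det = (+1)·(-2)·(123) + (-1)·(1)·(450) + (+1)·(2)·(236) + (-1)·(4)·(721) = -3108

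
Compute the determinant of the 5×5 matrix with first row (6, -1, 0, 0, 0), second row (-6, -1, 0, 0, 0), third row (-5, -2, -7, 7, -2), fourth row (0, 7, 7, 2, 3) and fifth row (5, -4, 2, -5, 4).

The matrix is block lower-triangular with a 2×2 block and a 3×3 block on the diagonal, so its determinant equals the product of the determinants of the diagonal blocks.
det of the 2×2 block = -12
det of the 3×3 block = -237
det = (-12)·(-237) = 2844

2844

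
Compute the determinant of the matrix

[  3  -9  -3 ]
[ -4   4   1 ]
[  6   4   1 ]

The determinant is 30.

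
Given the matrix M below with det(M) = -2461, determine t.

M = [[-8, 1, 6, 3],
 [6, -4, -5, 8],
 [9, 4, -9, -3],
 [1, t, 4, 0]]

t = 2

Expanding along the row containing t, det(M) is linear in t: det(M) = (-183)·t + (-2095).
Set (-183)·t + (-2095) = -2461  ⇒  (-183)·t = -366  ⇒  t = 2.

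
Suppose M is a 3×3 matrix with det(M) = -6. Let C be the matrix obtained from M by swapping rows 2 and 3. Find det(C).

Swapping two rows multiplies the determinant by −1.
det(C) = (-1)·(-6) = 6

6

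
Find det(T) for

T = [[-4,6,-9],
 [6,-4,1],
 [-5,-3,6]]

Expand along column 1:
  + (-4) · |-4 1; -3 6| = (-4)·(-24 − (-3)) = 84
  − 6 · |6 -9; -3 6| = −6·(36 − 27) = -54
  + (-5) · |6 -9; -4 1| = (-5)·(6 − 36) = 150
Sum: (84) + (-54) + (150) = 180

The determinant is 180.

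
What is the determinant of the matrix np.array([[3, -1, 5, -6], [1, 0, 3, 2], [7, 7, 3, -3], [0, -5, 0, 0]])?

The determinant is -740.

Expand along row 4 (it has 3 zeros):
  + (-5) · M_42   where M_42 = det([3 5 -6; 1 3 2; 7 3 -3]) = 148
det = (+1)·(-5)·(148) = -740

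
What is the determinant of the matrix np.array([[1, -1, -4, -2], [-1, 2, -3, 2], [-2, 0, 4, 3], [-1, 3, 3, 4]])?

Expand along row 3 (it has 1 zero):
  + (-2) · M_31   where M_31 = det([-1 -4 -2; 2 -3 2; 3 3 4]) = -4
  + (4) · M_33   where M_33 = det([1 -1 -2; -1 2 2; -1 3 4]) = 2
  − (3) · M_34   where M_34 = det([1 -1 -4; -1 2 -3; -1 3 3]) = 13
det = (+1)·(-2)·(-4) + (+1)·(4)·(2) + (-1)·(3)·(13) = -23

The determinant is -23.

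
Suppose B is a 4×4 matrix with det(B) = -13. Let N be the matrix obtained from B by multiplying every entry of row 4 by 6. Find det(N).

|N| = -78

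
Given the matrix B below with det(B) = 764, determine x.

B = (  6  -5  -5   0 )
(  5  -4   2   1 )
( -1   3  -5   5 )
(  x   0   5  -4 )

Expanding along the row containing x, det(B) is linear in x: det(B) = (190)·x + (384).
Set (190)·x + (384) = 764  ⇒  (190)·x = 380  ⇒  x = 2.

2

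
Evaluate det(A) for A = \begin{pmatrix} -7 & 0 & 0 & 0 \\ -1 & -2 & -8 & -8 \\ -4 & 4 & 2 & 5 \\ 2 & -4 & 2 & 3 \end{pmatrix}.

The determinant is -952.

Expand along row 1 (it has 3 zeros):
  + (-7) · M_11   where M_11 = det([-2 -8 -8; 4 2 5; -4 2 3]) = 136
det = (+1)·(-7)·(136) = -952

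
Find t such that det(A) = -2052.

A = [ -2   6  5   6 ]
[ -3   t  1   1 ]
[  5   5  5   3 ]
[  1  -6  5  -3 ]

-8

Expanding along the row containing t, det(A) is linear in t: det(A) = (270)·t + (108).
Set (270)·t + (108) = -2052  ⇒  (270)·t = -2160  ⇒  t = -8.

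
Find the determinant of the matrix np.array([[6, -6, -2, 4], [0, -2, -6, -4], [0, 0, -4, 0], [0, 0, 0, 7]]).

The matrix is upper triangular, so the determinant is the product of the diagonal entries:
det = (6) · (-2) · (-4) · (7) = 336

The determinant is 336.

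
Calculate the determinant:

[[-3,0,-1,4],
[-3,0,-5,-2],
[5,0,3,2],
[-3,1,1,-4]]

80

Expand along column 2 (it has 3 zeros):
  + (1) · M_42   where M_42 = det([-3 -1 4; -3 -5 -2; 5 3 2]) = 80
det = (+1)·(1)·(80) = 80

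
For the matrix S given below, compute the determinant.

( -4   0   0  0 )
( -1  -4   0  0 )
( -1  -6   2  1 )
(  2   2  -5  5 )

|S| = 240

S is block lower-triangular with a 2×2 block and a 2×2 block on the diagonal, so its determinant equals the product of the determinants of the diagonal blocks.
det of the 2×2 block = 16
det of the 2×2 block = 15
det = (16)·(15) = 240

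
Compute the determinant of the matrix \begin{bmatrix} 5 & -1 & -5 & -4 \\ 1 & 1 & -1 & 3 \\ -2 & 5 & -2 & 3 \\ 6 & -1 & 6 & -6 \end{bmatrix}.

992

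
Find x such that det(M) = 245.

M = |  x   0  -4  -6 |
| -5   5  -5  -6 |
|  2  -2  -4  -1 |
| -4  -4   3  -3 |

-3

Expanding along the column containing x, det(M) is linear in x: det(M) = (217)·x + (896).
Set (217)·x + (896) = 245  ⇒  (217)·x = -651  ⇒  x = -3.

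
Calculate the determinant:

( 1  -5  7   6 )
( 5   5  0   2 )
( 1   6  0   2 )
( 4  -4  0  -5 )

Expand along column 3 (it has 3 zeros):
  + (7) · M_13   where M_13 = det([5 5 2; 1 6 2; 4 -4 -5]) = -101
det = (+1)·(7)·(-101) = -707

-707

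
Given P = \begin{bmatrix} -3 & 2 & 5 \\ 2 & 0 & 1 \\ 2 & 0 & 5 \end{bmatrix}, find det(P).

det(P) = -16

Expand along column 2:
  − 2 · |2 1; 2 5| = −2·(10 − 2) = -16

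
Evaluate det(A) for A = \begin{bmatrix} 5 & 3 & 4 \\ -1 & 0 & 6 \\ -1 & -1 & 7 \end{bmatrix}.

Expand along row 2:
  − (-1) · |3 4; -1 7| = −(-1)·(21 − (-4)) = 25
  − 6 · |5 3; -1 -1| = −6·(-5 − (-3)) = 12
Sum: (25) + (12) = 37

The determinant is 37.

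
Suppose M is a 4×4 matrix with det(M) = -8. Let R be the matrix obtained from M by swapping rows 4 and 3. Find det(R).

Swapping two rows multiplies the determinant by −1.
det(R) = (-1)·(-8) = 8

The determinant is 8.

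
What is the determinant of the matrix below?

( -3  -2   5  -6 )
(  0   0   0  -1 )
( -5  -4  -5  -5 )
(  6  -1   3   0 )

-226

Expand along row 2 (it has 3 zeros):
  + (-1) · M_24   where M_24 = det([-3 -2 5; -5 -4 -5; 6 -1 3]) = 226
det = (+1)·(-1)·(226) = -226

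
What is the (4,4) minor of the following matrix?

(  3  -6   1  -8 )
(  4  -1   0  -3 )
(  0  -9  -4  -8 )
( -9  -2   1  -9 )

-120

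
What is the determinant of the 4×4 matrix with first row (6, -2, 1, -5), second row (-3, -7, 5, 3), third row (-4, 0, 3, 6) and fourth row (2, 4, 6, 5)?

Expand along row 3 (it has 1 zero):
  + (-4) · M_31   where M_31 = det([-2 1 -5; -7 5 3; 4 6 5]) = 343
  + (3) · M_33   where M_33 = det([6 -2 -5; -3 -7 3; 2 4 5]) = -334
  − (6) · M_34   where M_34 = det([6 -2 1; -3 -7 5; 2 4 6]) = -426
det = (+1)·(-4)·(343) + (+1)·(3)·(-334) + (-1)·(6)·(-426) = 182

The determinant is 182.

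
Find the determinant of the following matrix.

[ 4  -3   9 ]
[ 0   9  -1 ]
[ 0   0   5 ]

The determinant is 180.

The matrix is upper triangular, so the determinant is the product of the diagonal entries:
det = (4) · (9) · (5) = 180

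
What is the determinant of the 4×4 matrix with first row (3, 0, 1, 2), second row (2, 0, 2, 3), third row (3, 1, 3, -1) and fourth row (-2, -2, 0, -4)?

Expand along column 2 (it has 2 zeros):
  − (1) · M_32   where M_32 = det([3 1 2; 2 2 3; -2 0 -4]) = -14
  + (-2) · M_42   where M_42 = det([3 1 2; 2 2 3; 3 3 -1]) = -22
det = (-1)·(1)·(-14) + (+1)·(-2)·(-22) = 58

58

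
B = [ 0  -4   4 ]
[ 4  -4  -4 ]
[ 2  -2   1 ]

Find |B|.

Expand along column 1:
  − 4 · |-4 4; -2 1| = −4·(-4 − (-8)) = -16
  + 2 · |-4 4; -4 -4| = 2·(16 − (-16)) = 64
Sum: (-16) + (64) = 48

|B| = 48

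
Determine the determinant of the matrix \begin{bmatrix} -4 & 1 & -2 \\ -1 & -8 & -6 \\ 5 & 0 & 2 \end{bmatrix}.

Expand along column 2:
  − 1 · |-1 -6; 5 2| = −1·(-2 − (-30)) = -28
  + (-8) · |-4 -2; 5 2| = (-8)·(-8 − (-10)) = -16
Sum: (-28) + (-16) = -44

-44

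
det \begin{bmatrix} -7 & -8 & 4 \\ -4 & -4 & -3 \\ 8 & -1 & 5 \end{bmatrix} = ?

Expand along column 1:
  + (-7) · |-4 -3; -1 5| = (-7)·(-20 − 3) = 161
  − (-4) · |-8 4; -1 5| = −(-4)·(-40 − (-4)) = -144
  + 8 · |-8 4; -4 -3| = 8·(24 − (-16)) = 320
Sum: (161) + (-144) + (320) = 337

337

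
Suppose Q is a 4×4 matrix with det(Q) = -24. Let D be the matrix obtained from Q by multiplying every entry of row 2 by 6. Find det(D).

Scaling one row by 6 multiplies the determinant by 6.
det(D) = (6)·(-24) = -144

-144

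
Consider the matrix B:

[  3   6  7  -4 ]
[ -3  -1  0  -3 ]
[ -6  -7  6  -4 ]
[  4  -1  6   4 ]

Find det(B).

Expand along row 2 (it has 1 zero):
  − (-3) · M_21   where M_21 = det([6 7 -4; -7 6 -4; -1 6 4]) = 656
  + (-1) · M_22   where M_22 = det([3 7 -4; -6 6 -4; 4 6 4]) = 440
  + (-3) · M_24   where M_24 = det([3 6 7; -6 -7 6; 4 -1 6]) = 490
det = (-1)·(-3)·(656) + (+1)·(-1)·(440) + (+1)·(-3)·(490) = 58

58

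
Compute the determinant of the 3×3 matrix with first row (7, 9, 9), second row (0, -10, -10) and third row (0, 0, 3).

The determinant is -210.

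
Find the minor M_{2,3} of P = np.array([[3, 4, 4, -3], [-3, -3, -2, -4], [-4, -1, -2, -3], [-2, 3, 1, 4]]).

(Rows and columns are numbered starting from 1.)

Delete row 2 and column 3; the remaining 3×3 submatrix is [3 4 -3; -4 -1 -3; -2 3 4].
Its determinant is 145.

145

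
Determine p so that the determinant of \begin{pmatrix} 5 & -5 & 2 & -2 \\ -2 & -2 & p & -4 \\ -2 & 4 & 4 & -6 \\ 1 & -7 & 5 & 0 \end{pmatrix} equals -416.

Expanding along the column containing p, det(B) is linear in p: det(B) = (200)·p + (-1416).
Set (200)·p + (-1416) = -416  ⇒  (200)·p = 1000  ⇒  p = 5.

5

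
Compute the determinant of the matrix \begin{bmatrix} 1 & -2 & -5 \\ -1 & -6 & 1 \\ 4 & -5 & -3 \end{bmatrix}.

The determinant is -124.

Expand along column 1:
  + 1 · |-6 1; -5 -3| = 1·(18 − (-5)) = 23
  − (-1) · |-2 -5; -5 -3| = −(-1)·(6 − 25) = -19
  + 4 · |-2 -5; -6 1| = 4·(-2 − 30) = -128
Sum: (23) + (-19) + (-128) = -124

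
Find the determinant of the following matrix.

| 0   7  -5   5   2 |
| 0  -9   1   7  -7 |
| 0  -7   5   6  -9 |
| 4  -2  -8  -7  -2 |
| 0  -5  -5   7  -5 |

-5592

Expand along column 1 (it has 4 zeros):
  − (4) · M_41   where M_41 = det([7 -5 5 2; -9 1 7 -7; -7 5 6 -9; -5 -5 7 -5]) = 1398
det = (-1)·(4)·(1398) = -5592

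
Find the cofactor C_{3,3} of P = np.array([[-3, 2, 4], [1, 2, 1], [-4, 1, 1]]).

-8

Delete row 3 and column 3; the remaining 2×2 submatrix is [-3 2; 1 2].
Its determinant is (-3)·2 − 2·1 = -8.
The cofactor carries sign (−1)^(3+3) = +1, so C_{3,3} = +(-8) = -8.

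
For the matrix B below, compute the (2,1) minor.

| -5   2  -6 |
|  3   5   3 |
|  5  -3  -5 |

Delete row 2 and column 1; the remaining 2×2 submatrix is [2 -6; -3 -5].
Its determinant is 2·(-5) − (-6)·(-3) = -28.

-28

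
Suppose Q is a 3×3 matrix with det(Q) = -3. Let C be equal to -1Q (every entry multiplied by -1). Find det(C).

The determinant is 3.

For a 3×3 matrix, det(-1Q) = (-1)^3·det(Q) = -1·det(Q).
det(C) = (-1)·(-3) = 3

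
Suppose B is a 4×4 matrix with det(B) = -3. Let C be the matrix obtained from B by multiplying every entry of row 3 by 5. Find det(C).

Scaling one row by 5 multiplies the determinant by 5.
det(C) = (5)·(-3) = -15

det(C) = -15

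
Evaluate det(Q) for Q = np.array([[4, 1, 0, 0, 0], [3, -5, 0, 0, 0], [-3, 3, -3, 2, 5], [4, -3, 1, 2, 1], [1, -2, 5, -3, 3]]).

Q is block lower-triangular with a 2×2 block and a 3×3 block on the diagonal, so its determinant equals the product of the determinants of the diagonal blocks.
det of the 2×2 block = -23
det of the 3×3 block = -88
det = (-23)·(-88) = 2024

2024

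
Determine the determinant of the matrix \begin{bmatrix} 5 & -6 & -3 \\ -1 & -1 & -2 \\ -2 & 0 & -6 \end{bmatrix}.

48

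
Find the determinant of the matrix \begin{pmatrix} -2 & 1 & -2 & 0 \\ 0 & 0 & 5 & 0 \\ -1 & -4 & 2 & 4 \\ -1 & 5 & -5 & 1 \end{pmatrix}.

Expand along row 2 (it has 3 zeros):
  − (5) · M_23   where M_23 = det([-2 1 0; -1 -4 4; -1 5 1]) = 45
det = (-1)·(5)·(45) = -225

The determinant is -225.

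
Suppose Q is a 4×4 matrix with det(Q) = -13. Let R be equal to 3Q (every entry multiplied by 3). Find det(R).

det(R) = -1053

For a 4×4 matrix, det(3Q) = 3^4·det(Q) = 81·det(Q).
det(R) = (81)·(-13) = -1053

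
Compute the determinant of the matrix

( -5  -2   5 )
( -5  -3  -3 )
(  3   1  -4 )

3

Expand along column 1:
  + (-5) · |-3 -3; 1 -4| = (-5)·(12 − (-3)) = -75
  − (-5) · |-2 5; 1 -4| = −(-5)·(8 − 5) = 15
  + 3 · |-2 5; -3 -3| = 3·(6 − (-15)) = 63
Sum: (-75) + (15) + (63) = 3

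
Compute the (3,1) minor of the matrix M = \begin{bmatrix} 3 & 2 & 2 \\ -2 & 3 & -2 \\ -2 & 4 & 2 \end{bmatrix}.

The minor is -10.

Delete row 3 and column 1; the remaining 2×2 submatrix is [2 2; 3 -2].
Its determinant is 2·(-2) − 2·3 = -10.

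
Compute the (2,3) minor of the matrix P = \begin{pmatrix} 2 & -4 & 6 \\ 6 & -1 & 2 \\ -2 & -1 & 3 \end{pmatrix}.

Delete row 2 and column 3; the remaining 2×2 submatrix is [2 -4; -2 -1].
Its determinant is 2·(-1) − (-4)·(-2) = -10.

-10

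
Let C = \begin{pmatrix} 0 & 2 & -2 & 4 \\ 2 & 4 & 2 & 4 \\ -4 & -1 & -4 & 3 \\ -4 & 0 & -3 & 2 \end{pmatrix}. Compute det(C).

The determinant is 60.

Expand along row 1 (it has 1 zero):
  − (2) · M_12   where M_12 = det([2 2 4; -4 -4 3; -4 -3 2]) = -22
  + (-2) · M_13   where M_13 = det([2 4 4; -4 -1 3; -4 0 2]) = -36
  − (4) · M_14   where M_14 = det([2 4 2; -4 -1 -4; -4 0 -3]) = 14
det = (-1)·(2)·(-22) + (+1)·(-2)·(-36) + (-1)·(4)·(14) = 60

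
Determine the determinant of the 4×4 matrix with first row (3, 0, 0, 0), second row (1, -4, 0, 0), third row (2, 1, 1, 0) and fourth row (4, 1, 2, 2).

The determinant is -24.

The matrix is lower triangular, so the determinant is the product of the diagonal entries:
det = (3) · (-4) · (1) · (2) = -24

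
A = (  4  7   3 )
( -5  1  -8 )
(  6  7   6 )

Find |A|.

Expand along row 1:
  + 4 · |1 -8; 7 6| = 4·(6 − (-56)) = 248
  − 7 · |-5 -8; 6 6| = −7·(-30 − (-48)) = -126
  + 3 · |-5 1; 6 7| = 3·(-35 − 6) = -123
Sum: (248) + (-126) + (-123) = -1

det(A) = -1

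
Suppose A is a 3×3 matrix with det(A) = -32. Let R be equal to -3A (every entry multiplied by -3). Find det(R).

For a 3×3 matrix, det(-3A) = (-3)^3·det(A) = -27·det(A).
det(R) = (-27)·(-32) = 864

864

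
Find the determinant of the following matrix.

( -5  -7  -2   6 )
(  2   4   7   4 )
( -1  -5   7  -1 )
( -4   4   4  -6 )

The determinant is 5184.

Expand along row 1:
  + (-5) · M_11   where M_11 = det([4 7 4; -5 7 -1; 4 4 -6]) = -582
  − (-7) · M_12   where M_12 = det([2 7 4; -1 7 -1; -4 4 -6]) = 6
  + (-2) · M_13   where M_13 = det([2 4 4; -1 -5 -1; -4 4 -6]) = -36
  − (6) · M_14   where M_14 = det([2 4 7; -1 -5 7; -4 4 4]) = -360
det = (+1)·(-5)·(-582) + (-1)·(-7)·(6) + (+1)·(-2)·(-36) + (-1)·(6)·(-360) = 5184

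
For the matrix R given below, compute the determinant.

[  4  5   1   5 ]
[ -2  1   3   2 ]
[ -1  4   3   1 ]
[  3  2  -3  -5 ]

Expand along row 1:
  + (4) · M_11   where M_11 = det([1 3 2; 4 3 1; 2 -3 -5]) = 18
  − (5) · M_12   where M_12 = det([-2 3 2; -1 3 1; 3 -3 -5]) = 6
  + (1) · M_13   where M_13 = det([-2 1 2; -1 4 1; 3 2 -5]) = 14
  − (5) · M_14   where M_14 = det([-2 1 3; -1 4 3; 3 2 -3]) = 0
det = (+1)·(4)·(18) + (-1)·(5)·(6) + (+1)·(1)·(14) + (-1)·(5)·(0) = 56

|R| = 56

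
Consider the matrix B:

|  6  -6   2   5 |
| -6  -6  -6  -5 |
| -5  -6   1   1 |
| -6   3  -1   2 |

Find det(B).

The determinant is -2448.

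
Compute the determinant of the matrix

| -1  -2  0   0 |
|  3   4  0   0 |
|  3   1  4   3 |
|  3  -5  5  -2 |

-46

The matrix is block lower-triangular with a 2×2 block and a 2×2 block on the diagonal, so its determinant equals the product of the determinants of the diagonal blocks.
det of the 2×2 block = 2
det of the 2×2 block = -23
det = (2)·(-23) = -46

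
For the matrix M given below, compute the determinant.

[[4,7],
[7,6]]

-25

det(M) = 4·6 − 7·7 = 24 − 49 = -25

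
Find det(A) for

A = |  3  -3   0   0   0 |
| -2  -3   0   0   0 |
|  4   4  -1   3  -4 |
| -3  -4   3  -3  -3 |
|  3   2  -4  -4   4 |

A is block lower-triangular with a 2×2 block and a 3×3 block on the diagonal, so its determinant equals the product of the determinants of the diagonal blocks.
det of the 2×2 block = -15
det of the 3×3 block = 120
det = (-15)·(120) = -1800

det(A) = -1800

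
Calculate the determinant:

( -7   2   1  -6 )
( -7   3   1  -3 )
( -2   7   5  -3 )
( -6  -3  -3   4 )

-213

Expand along row 1:
  + (-7) · M_11   where M_11 = det([3 1 -3; 7 5 -3; -3 -3 4]) = 32
  − (2) · M_12   where M_12 = det([-7 1 -3; -2 5 -3; -6 -3 4]) = -159
  + (1) · M_13   where M_13 = det([-7 3 -3; -2 7 -3; -6 -3 4]) = -199
  − (-6) · M_14   where M_14 = det([-7 3 1; -2 7 5; -6 -3 -3]) = -18
det = (+1)·(-7)·(32) + (-1)·(2)·(-159) + (+1)·(1)·(-199) + (-1)·(-6)·(-18) = -213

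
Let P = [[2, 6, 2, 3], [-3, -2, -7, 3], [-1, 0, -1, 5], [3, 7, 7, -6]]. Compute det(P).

Expand along row 3 (it has 1 zero):
  + (-1) · M_31   where M_31 = det([6 2 3; -2 -7 3; 7 7 -6]) = 249
  + (-1) · M_33   where M_33 = det([2 6 3; -3 -2 3; 3 7 -6]) = -117
  − (5) · M_34   where M_34 = det([2 6 2; -3 -2 -7; 3 7 7]) = 40
det = (+1)·(-1)·(249) + (+1)·(-1)·(-117) + (-1)·(5)·(40) = -332

|P| = -332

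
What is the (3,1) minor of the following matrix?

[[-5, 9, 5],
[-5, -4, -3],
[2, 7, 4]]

Delete row 3 and column 1; the remaining 2×2 submatrix is [9 5; -4 -3].
Its determinant is 9·(-3) − 5·(-4) = -7.

-7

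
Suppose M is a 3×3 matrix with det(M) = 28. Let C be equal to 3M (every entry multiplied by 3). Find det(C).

For a 3×3 matrix, det(3M) = 3^3·det(M) = 27·det(M).
det(C) = (27)·(28) = 756

|C| = 756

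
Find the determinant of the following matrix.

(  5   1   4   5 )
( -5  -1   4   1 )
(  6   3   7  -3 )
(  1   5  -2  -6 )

Expand along row 1:
  + (5) · M_11   where M_11 = det([-1 4 1; 3 7 -3; 5 -2 -6]) = 19
  − (1) · M_12   where M_12 = det([-5 4 1; 6 7 -3; 1 -2 -6]) = 353
  + (4) · M_13   where M_13 = det([-5 -1 1; 6 3 -3; 1 5 -6]) = 9
  − (5) · M_14   where M_14 = det([-5 -1 4; 6 3 7; 1 5 -2]) = 294
det = (+1)·(5)·(19) + (-1)·(1)·(353) + (+1)·(4)·(9) + (-1)·(5)·(294) = -1692

The determinant is -1692.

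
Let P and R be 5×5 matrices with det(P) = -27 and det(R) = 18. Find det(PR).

det(PR) = det(P)·det(R) = (-27)·(18) = -486

det(PR) = -486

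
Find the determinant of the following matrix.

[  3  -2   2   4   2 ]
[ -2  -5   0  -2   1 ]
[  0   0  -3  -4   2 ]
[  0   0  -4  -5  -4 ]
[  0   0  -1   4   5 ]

The matrix is block upper-triangular with a 2×2 block and a 3×3 block on the diagonal, so its determinant equals the product of the determinants of the diagonal blocks.
det of the 2×2 block = -19
det of the 3×3 block = -111
det = (-19)·(-111) = 2109

2109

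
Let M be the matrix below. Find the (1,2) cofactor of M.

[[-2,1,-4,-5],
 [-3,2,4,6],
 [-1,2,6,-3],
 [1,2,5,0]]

Delete row 1 and column 2; the remaining 3×3 submatrix is [-3 4 6; -1 6 -3; 1 5 0].
Its determinant is -123.
The cofactor carries sign (−1)^(1+2) = −1, so C_{1,2} = −(-123) = 123.

123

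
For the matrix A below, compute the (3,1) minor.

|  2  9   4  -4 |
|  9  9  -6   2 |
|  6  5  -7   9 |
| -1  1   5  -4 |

74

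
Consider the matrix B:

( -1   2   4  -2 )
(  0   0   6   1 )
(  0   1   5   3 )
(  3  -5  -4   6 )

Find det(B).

Expand along row 2 (it has 2 zeros):
  − (6) · M_23   where M_23 = det([-1 2 -2; 0 1 3; 3 -5 6]) = 3
  + (1) · M_24   where M_24 = det([-1 2 4; 0 1 5; 3 -5 -4]) = -3
det = (-1)·(6)·(3) + (+1)·(1)·(-3) = -21

det(B) = -21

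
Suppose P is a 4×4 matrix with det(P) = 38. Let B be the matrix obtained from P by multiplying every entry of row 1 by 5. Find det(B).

det(B) = 190

Scaling one row by 5 multiplies the determinant by 5.
det(B) = (5)·(38) = 190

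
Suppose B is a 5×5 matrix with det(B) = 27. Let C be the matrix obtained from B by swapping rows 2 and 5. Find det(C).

Swapping two rows multiplies the determinant by −1.
det(C) = (-1)·(27) = -27

-27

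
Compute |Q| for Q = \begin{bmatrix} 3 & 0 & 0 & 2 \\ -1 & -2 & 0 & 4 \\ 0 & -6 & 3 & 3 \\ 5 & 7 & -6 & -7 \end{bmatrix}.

Expand along row 1 (it has 2 zeros):
  + (3) · M_11   where M_11 = det([-2 0 4; -6 3 3; 7 -6 -7]) = 66
  − (2) · M_14   where M_14 = det([-1 -2 0; 0 -6 3; 5 7 -6]) = -45
det = (+1)·(3)·(66) + (-1)·(2)·(-45) = 288

det(Q) = 288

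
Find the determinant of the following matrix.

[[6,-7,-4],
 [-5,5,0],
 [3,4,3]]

Expand along column 3:
  + (-4) · |-5 5; 3 4| = (-4)·(-20 − 15) = 140
  + 3 · |6 -7; -5 5| = 3·(30 − 35) = -15
Sum: (140) + (-15) = 125

The determinant is 125.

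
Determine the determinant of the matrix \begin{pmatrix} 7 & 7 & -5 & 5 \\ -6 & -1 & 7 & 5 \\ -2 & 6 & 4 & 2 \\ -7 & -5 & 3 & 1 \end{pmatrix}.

-1376

Expand along row 1:
  + (7) · M_11   where M_11 = det([-1 7 5; 6 4 2; -5 3 1]) = 80
  − (7) · M_12   where M_12 = det([-6 7 5; -2 4 2; -7 3 1]) = 38
  + (-5) · M_13   where M_13 = det([-6 -1 5; -2 6 2; -7 -5 1]) = 176
  − (5) · M_14   where M_14 = det([-6 -1 7; -2 6 4; -7 -5 3]) = 158
det = (+1)·(7)·(80) + (-1)·(7)·(38) + (+1)·(-5)·(176) + (-1)·(5)·(158) = -1376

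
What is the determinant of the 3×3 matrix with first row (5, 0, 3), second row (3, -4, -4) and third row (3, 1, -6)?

The determinant is 185.

Expand along column 2:
  + (-4) · |5 3; 3 -6| = (-4)·(-30 − 9) = 156
  − 1 · |5 3; 3 -4| = −1·(-20 − 9) = 29
Sum: (156) + (29) = 185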